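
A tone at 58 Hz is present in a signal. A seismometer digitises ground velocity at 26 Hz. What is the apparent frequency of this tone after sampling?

6 Hz

58 Hz mod fs = 6 Hz.
6 Hz ≤ fs/2 = 13 Hz, appears at 6 Hz.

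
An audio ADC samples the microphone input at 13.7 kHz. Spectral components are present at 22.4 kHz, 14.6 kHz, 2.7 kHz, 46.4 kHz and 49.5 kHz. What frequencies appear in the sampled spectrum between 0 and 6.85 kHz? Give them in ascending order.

0.9 kHz, 2.7 kHz, 5 kHz, 5.3 kHz

fs/2 = 6.85 kHz.
22.4 kHz mod fs = 8.7 kHz.
8.7 kHz > fs/2 = 6.85 kHz, folds to fs − 8.7 kHz = 5 kHz.
14.6 kHz mod fs = 0.9 kHz.
0.9 kHz ≤ fs/2 = 6.85 kHz, appears at 0.9 kHz.
2.7 kHz ≤ fs/2 = 6.85 kHz, passes unchanged.
46.4 kHz mod fs = 5.3 kHz.
5.3 kHz ≤ fs/2 = 6.85 kHz, appears at 5.3 kHz.
49.5 kHz mod fs = 8.4 kHz.
8.4 kHz > fs/2 = 6.85 kHz, folds to fs − 8.4 kHz = 5.3 kHz.
Distinct values: {0.9 kHz, 2.7 kHz, 5 kHz, 5.3 kHz}.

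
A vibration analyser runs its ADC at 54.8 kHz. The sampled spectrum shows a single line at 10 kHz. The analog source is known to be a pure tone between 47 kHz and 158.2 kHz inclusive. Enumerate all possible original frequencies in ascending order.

64.8 kHz, 99.6 kHz, 119.6 kHz, 154.4 kHz

Frequencies that alias to 10 kHz are k·fs ± 10 kHz for integer k ≥ 0.
k=0: 10 kHz.
k=1: 44.8 kHz, 64.8 kHz.
k=2: 99.6 kHz, 119.6 kHz.
k=3: 154.4 kHz, 174.4 kHz.
k=4: 209.2 kHz, 229.2 kHz.
Within [47 kHz, 158.2 kHz]: 64.8 kHz, 99.6 kHz, 119.6 kHz, 154.4 kHz.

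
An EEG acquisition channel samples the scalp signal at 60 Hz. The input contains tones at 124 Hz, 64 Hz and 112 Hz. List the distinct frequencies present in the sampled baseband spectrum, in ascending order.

fs/2 = 30 Hz.
124 Hz mod fs = 4 Hz.
4 Hz ≤ fs/2 = 30 Hz, appears at 4 Hz.
64 Hz mod fs = 4 Hz.
4 Hz ≤ fs/2 = 30 Hz, appears at 4 Hz.
112 Hz mod fs = 52 Hz.
52 Hz > fs/2 = 30 Hz, folds to fs − 52 Hz = 8 Hz.
Distinct values: {4 Hz, 8 Hz}.

4 Hz, 8 Hz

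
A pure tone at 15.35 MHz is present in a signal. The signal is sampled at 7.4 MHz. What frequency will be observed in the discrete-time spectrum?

15.35 MHz mod fs = 0.55 MHz.
0.55 MHz ≤ fs/2 = 3.7 MHz, appears at 0.55 MHz.

0.55 MHz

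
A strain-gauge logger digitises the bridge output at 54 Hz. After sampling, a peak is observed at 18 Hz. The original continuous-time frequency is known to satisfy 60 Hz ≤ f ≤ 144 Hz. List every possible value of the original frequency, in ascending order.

72 Hz, 90 Hz, 126 Hz, 144 Hz

Frequencies that alias to 18 Hz are k·fs ± 18 Hz for integer k ≥ 0.
k=0: 18 Hz.
k=1: 36 Hz, 72 Hz.
k=2: 90 Hz, 126 Hz.
k=3: 144 Hz, 180 Hz.
k=4: 198 Hz, 234 Hz.
Within [60 Hz, 144 Hz]: 72 Hz, 90 Hz, 126 Hz, 144 Hz.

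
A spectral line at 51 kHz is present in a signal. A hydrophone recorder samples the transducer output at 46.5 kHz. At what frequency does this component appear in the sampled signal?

4.5 kHz

51 kHz mod fs = 4.5 kHz.
4.5 kHz ≤ fs/2 = 23.25 kHz, appears at 4.5 kHz.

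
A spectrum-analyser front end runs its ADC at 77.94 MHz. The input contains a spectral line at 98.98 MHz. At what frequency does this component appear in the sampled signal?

21.04 MHz

98.98 MHz mod fs = 21.04 MHz.
21.04 MHz ≤ fs/2 = 38.97 MHz, appears at 21.04 MHz.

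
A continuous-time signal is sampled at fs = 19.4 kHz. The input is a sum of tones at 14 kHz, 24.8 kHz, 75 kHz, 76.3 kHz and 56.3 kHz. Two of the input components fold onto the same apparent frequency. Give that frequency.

5.4 kHz

fs/2 = 9.7 kHz.
14 kHz > fs/2 = 9.7 kHz, folds to fs − 14 kHz = 5.4 kHz.
24.8 kHz mod fs = 5.4 kHz.
5.4 kHz ≤ fs/2 = 9.7 kHz, appears at 5.4 kHz.
75 kHz mod fs = 16.8 kHz.
16.8 kHz > fs/2 = 9.7 kHz, folds to fs − 16.8 kHz = 2.6 kHz.
76.3 kHz mod fs = 18.1 kHz.
18.1 kHz > fs/2 = 9.7 kHz, folds to fs − 18.1 kHz = 1.3 kHz.
56.3 kHz mod fs = 17.5 kHz.
17.5 kHz > fs/2 = 9.7 kHz, folds to fs − 17.5 kHz = 1.9 kHz.
14 kHz and 24.8 kHz both map to 5.4 kHz.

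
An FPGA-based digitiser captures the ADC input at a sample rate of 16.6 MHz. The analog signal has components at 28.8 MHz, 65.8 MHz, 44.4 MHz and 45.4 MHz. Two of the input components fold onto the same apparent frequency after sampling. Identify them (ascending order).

fs/2 = 8.3 MHz.
28.8 MHz mod fs = 12.2 MHz.
12.2 MHz > fs/2 = 8.3 MHz, folds to fs − 12.2 MHz = 4.4 MHz.
65.8 MHz mod fs = 16 MHz.
16 MHz > fs/2 = 8.3 MHz, folds to fs − 16 MHz = 0.6 MHz.
44.4 MHz mod fs = 11.2 MHz.
11.2 MHz > fs/2 = 8.3 MHz, folds to fs − 11.2 MHz = 5.4 MHz.
45.4 MHz mod fs = 12.2 MHz.
12.2 MHz > fs/2 = 8.3 MHz, folds to fs − 12.2 MHz = 4.4 MHz.
28.8 MHz and 45.4 MHz both map to 4.4 MHz.

28.8 MHz, 45.4 MHz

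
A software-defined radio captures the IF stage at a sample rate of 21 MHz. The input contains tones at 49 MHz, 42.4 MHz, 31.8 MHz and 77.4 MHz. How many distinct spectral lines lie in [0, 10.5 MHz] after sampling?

4

fs/2 = 10.5 MHz.
49 MHz mod fs = 7 MHz.
7 MHz ≤ fs/2 = 10.5 MHz, appears at 7 MHz.
42.4 MHz mod fs = 0.4 MHz.
0.4 MHz ≤ fs/2 = 10.5 MHz, appears at 0.4 MHz.
31.8 MHz mod fs = 10.8 MHz.
10.8 MHz > fs/2 = 10.5 MHz, folds to fs − 10.8 MHz = 10.2 MHz.
77.4 MHz mod fs = 14.4 MHz.
14.4 MHz > fs/2 = 10.5 MHz, folds to fs − 14.4 MHz = 6.6 MHz.
Distinct values: {0.4 MHz, 6.6 MHz, 7 MHz, 10.2 MHz} → 4.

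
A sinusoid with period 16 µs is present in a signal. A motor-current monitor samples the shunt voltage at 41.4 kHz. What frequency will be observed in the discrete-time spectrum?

T = 16 µs → f = 1/T = 62.5 kHz.
62.5 kHz mod fs = 21.1 kHz.
21.1 kHz > fs/2 = 20.7 kHz, folds to fs − 21.1 kHz = 20.3 kHz.

20.3 kHz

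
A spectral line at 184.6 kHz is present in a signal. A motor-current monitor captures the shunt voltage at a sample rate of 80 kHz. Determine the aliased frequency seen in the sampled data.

24.6 kHz

184.6 kHz mod fs = 24.6 kHz.
24.6 kHz ≤ fs/2 = 40 kHz, appears at 24.6 kHz.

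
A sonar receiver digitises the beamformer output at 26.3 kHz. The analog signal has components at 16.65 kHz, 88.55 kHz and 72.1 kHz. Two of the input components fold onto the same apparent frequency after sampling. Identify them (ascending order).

fs/2 = 13.15 kHz.
16.65 kHz > fs/2 = 13.15 kHz, folds to fs − 16.65 kHz = 9.65 kHz.
88.55 kHz mod fs = 9.65 kHz.
9.65 kHz ≤ fs/2 = 13.15 kHz, appears at 9.65 kHz.
72.1 kHz mod fs = 19.5 kHz.
19.5 kHz > fs/2 = 13.15 kHz, folds to fs − 19.5 kHz = 6.8 kHz.
16.65 kHz and 88.55 kHz both map to 9.65 kHz.

16.65 kHz, 88.55 kHz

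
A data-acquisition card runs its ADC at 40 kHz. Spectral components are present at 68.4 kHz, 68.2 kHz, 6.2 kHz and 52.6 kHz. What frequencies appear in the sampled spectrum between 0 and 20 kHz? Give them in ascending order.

fs/2 = 20 kHz.
68.4 kHz mod fs = 28.4 kHz.
28.4 kHz > fs/2 = 20 kHz, folds to fs − 28.4 kHz = 11.6 kHz.
68.2 kHz mod fs = 28.2 kHz.
28.2 kHz > fs/2 = 20 kHz, folds to fs − 28.2 kHz = 11.8 kHz.
6.2 kHz ≤ fs/2 = 20 kHz, passes unchanged.
52.6 kHz mod fs = 12.6 kHz.
12.6 kHz ≤ fs/2 = 20 kHz, appears at 12.6 kHz.
Distinct values: {6.2 kHz, 11.6 kHz, 11.8 kHz, 12.6 kHz}.

6.2 kHz, 11.6 kHz, 11.8 kHz, 12.6 kHz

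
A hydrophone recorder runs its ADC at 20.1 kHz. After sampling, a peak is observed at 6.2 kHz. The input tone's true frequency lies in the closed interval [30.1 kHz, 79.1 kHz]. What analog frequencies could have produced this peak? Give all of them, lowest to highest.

Frequencies that alias to 6.2 kHz are k·fs ± 6.2 kHz for integer k ≥ 0.
k=0: 6.2 kHz.
k=1: 13.9 kHz, 26.3 kHz.
k=2: 34 kHz, 46.4 kHz.
k=3: 54.1 kHz, 66.5 kHz.
k=4: 74.2 kHz, 86.6 kHz.
k=5: 94.3 kHz, 106.7 kHz.
Within [30.1 kHz, 79.1 kHz]: 34 kHz, 46.4 kHz, 54.1 kHz, 66.5 kHz, 74.2 kHz.

34 kHz, 46.4 kHz, 54.1 kHz, 66.5 kHz, 74.2 kHz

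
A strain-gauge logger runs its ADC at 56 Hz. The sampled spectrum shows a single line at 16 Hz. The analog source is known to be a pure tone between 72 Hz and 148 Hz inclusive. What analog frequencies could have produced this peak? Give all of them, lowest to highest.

Frequencies that alias to 16 Hz are k·fs ± 16 Hz for integer k ≥ 0.
k=0: 16 Hz.
k=1: 40 Hz, 72 Hz.
k=2: 96 Hz, 128 Hz.
k=3: 152 Hz, 184 Hz.
Within [72 Hz, 148 Hz]: 72 Hz, 96 Hz, 128 Hz.

72 Hz, 96 Hz, 128 Hz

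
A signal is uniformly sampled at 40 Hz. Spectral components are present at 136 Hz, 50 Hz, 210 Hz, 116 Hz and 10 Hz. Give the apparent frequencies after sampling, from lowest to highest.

4 Hz, 10 Hz, 16 Hz

fs/2 = 20 Hz.
136 Hz mod fs = 16 Hz.
16 Hz ≤ fs/2 = 20 Hz, appears at 16 Hz.
50 Hz mod fs = 10 Hz.
10 Hz ≤ fs/2 = 20 Hz, appears at 10 Hz.
210 Hz mod fs = 10 Hz.
10 Hz ≤ fs/2 = 20 Hz, appears at 10 Hz.
116 Hz mod fs = 36 Hz.
36 Hz > fs/2 = 20 Hz, folds to fs − 36 Hz = 4 Hz.
10 Hz ≤ fs/2 = 20 Hz, passes unchanged.
Distinct values: {4 Hz, 10 Hz, 16 Hz}.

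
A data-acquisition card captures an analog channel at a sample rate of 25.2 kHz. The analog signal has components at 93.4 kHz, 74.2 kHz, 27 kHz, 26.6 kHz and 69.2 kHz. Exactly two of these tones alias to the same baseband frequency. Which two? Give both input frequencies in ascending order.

fs/2 = 12.6 kHz.
93.4 kHz mod fs = 17.8 kHz.
17.8 kHz > fs/2 = 12.6 kHz, folds to fs − 17.8 kHz = 7.4 kHz.
74.2 kHz mod fs = 23.8 kHz.
23.8 kHz > fs/2 = 12.6 kHz, folds to fs − 23.8 kHz = 1.4 kHz.
27 kHz mod fs = 1.8 kHz.
1.8 kHz ≤ fs/2 = 12.6 kHz, appears at 1.8 kHz.
26.6 kHz mod fs = 1.4 kHz.
1.4 kHz ≤ fs/2 = 12.6 kHz, appears at 1.4 kHz.
69.2 kHz mod fs = 18.8 kHz.
18.8 kHz > fs/2 = 12.6 kHz, folds to fs − 18.8 kHz = 6.4 kHz.
26.6 kHz and 74.2 kHz both map to 1.4 kHz.

26.6 kHz, 74.2 kHz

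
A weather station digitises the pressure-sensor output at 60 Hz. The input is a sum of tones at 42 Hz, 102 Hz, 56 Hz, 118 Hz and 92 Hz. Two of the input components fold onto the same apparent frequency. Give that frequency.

18 Hz

fs/2 = 30 Hz.
42 Hz > fs/2 = 30 Hz, folds to fs − 42 Hz = 18 Hz.
102 Hz mod fs = 42 Hz.
42 Hz > fs/2 = 30 Hz, folds to fs − 42 Hz = 18 Hz.
56 Hz > fs/2 = 30 Hz, folds to fs − 56 Hz = 4 Hz.
118 Hz mod fs = 58 Hz.
58 Hz > fs/2 = 30 Hz, folds to fs − 58 Hz = 2 Hz.
92 Hz mod fs = 32 Hz.
32 Hz > fs/2 = 30 Hz, folds to fs − 32 Hz = 28 Hz.
42 Hz and 102 Hz both map to 18 Hz.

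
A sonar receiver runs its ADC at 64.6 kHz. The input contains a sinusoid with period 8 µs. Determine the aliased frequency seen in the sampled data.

4.2 kHz

T = 8 µs → f = 1/T = 125 kHz.
125 kHz mod fs = 60.4 kHz.
60.4 kHz > fs/2 = 32.3 kHz, folds to fs − 60.4 kHz = 4.2 kHz.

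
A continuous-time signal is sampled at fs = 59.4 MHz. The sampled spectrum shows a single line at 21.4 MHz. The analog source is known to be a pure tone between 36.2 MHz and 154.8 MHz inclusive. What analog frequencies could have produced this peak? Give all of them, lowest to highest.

38 MHz, 80.8 MHz, 97.4 MHz, 140.2 MHz

Frequencies that alias to 21.4 MHz are k·fs ± 21.4 MHz for integer k ≥ 0.
k=0: 21.4 MHz.
k=1: 38 MHz, 80.8 MHz.
k=2: 97.4 MHz, 140.2 MHz.
k=3: 156.8 MHz, 199.6 MHz.
Within [36.2 MHz, 154.8 MHz]: 38 MHz, 80.8 MHz, 97.4 MHz, 140.2 MHz.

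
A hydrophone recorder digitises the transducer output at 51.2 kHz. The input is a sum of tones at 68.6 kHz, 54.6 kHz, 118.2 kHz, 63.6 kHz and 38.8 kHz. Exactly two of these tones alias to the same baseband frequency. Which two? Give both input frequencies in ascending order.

fs/2 = 25.6 kHz.
68.6 kHz mod fs = 17.4 kHz.
17.4 kHz ≤ fs/2 = 25.6 kHz, appears at 17.4 kHz.
54.6 kHz mod fs = 3.4 kHz.
3.4 kHz ≤ fs/2 = 25.6 kHz, appears at 3.4 kHz.
118.2 kHz mod fs = 15.8 kHz.
15.8 kHz ≤ fs/2 = 25.6 kHz, appears at 15.8 kHz.
63.6 kHz mod fs = 12.4 kHz.
12.4 kHz ≤ fs/2 = 25.6 kHz, appears at 12.4 kHz.
38.8 kHz > fs/2 = 25.6 kHz, folds to fs − 38.8 kHz = 12.4 kHz.
38.8 kHz and 63.6 kHz both map to 12.4 kHz.

38.8 kHz, 63.6 kHz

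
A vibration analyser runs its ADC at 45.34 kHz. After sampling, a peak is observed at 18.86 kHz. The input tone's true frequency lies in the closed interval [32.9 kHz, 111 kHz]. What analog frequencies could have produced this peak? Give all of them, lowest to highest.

Frequencies that alias to 18.86 kHz are k·fs ± 18.86 kHz for integer k ≥ 0.
k=0: 18.86 kHz.
k=1: 26.48 kHz, 64.2 kHz.
k=2: 71.82 kHz, 109.54 kHz.
k=3: 117.16 kHz, 154.88 kHz.
Within [32.9 kHz, 111 kHz]: 64.2 kHz, 71.82 kHz, 109.54 kHz.

64.2 kHz, 71.82 kHz, 109.54 kHz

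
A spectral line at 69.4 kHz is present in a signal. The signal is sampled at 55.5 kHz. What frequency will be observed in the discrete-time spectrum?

69.4 kHz mod fs = 13.9 kHz.
13.9 kHz ≤ fs/2 = 27.75 kHz, appears at 13.9 kHz.

13.9 kHz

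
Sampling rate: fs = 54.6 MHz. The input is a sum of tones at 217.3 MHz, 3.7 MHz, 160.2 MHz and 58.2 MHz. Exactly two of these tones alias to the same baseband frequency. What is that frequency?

fs/2 = 27.3 MHz.
217.3 MHz mod fs = 53.5 MHz.
53.5 MHz > fs/2 = 27.3 MHz, folds to fs − 53.5 MHz = 1.1 MHz.
3.7 MHz ≤ fs/2 = 27.3 MHz, passes unchanged.
160.2 MHz mod fs = 51 MHz.
51 MHz > fs/2 = 27.3 MHz, folds to fs − 51 MHz = 3.6 MHz.
58.2 MHz mod fs = 3.6 MHz.
3.6 MHz ≤ fs/2 = 27.3 MHz, appears at 3.6 MHz.
58.2 MHz and 160.2 MHz both map to 3.6 MHz.

3.6 MHz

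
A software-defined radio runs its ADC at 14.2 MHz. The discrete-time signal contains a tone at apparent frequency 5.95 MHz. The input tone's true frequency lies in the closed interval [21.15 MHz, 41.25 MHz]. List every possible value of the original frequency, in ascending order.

22.45 MHz, 34.35 MHz, 36.65 MHz

Frequencies that alias to 5.95 MHz are k·fs ± 5.95 MHz for integer k ≥ 0.
k=0: 5.95 MHz.
k=1: 8.25 MHz, 20.15 MHz.
k=2: 22.45 MHz, 34.35 MHz.
k=3: 36.65 MHz, 48.55 MHz.
k=4: 50.85 MHz, 62.75 MHz.
Within [21.15 MHz, 41.25 MHz]: 22.45 MHz, 34.35 MHz, 36.65 MHz.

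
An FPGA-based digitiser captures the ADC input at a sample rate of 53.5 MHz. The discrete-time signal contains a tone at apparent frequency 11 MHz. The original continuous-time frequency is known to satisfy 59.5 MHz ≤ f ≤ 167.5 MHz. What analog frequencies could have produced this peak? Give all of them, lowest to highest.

64.5 MHz, 96 MHz, 118 MHz, 149.5 MHz

Frequencies that alias to 11 MHz are k·fs ± 11 MHz for integer k ≥ 0.
k=0: 11 MHz.
k=1: 42.5 MHz, 64.5 MHz.
k=2: 96 MHz, 118 MHz.
k=3: 149.5 MHz, 171.5 MHz.
k=4: 203 MHz, 225 MHz.
Within [59.5 MHz, 167.5 MHz]: 64.5 MHz, 96 MHz, 118 MHz, 149.5 MHz.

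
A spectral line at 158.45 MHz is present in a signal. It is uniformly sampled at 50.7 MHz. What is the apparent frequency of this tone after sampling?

158.45 MHz mod fs = 6.35 MHz.
6.35 MHz ≤ fs/2 = 25.35 MHz, appears at 6.35 MHz.

6.35 MHz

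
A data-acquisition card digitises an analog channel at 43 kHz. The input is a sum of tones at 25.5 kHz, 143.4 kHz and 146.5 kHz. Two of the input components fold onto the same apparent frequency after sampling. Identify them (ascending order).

25.5 kHz, 146.5 kHz

fs/2 = 21.5 kHz.
25.5 kHz > fs/2 = 21.5 kHz, folds to fs − 25.5 kHz = 17.5 kHz.
143.4 kHz mod fs = 14.4 kHz.
14.4 kHz ≤ fs/2 = 21.5 kHz, appears at 14.4 kHz.
146.5 kHz mod fs = 17.5 kHz.
17.5 kHz ≤ fs/2 = 21.5 kHz, appears at 17.5 kHz.
25.5 kHz and 146.5 kHz both map to 17.5 kHz.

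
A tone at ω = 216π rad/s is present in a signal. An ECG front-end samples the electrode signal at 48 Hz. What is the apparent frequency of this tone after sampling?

ω = 216π rad/s → f = ω/(2π) = 108 Hz.
108 Hz mod fs = 12 Hz.
12 Hz ≤ fs/2 = 24 Hz, appears at 12 Hz.

12 Hz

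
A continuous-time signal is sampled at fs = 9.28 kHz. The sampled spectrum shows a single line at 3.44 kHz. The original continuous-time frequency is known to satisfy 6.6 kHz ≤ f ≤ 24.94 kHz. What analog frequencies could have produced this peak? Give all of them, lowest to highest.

Frequencies that alias to 3.44 kHz are k·fs ± 3.44 kHz for integer k ≥ 0.
k=0: 3.44 kHz.
k=1: 5.84 kHz, 12.72 kHz.
k=2: 15.12 kHz, 22 kHz.
k=3: 24.4 kHz, 31.28 kHz.
k=4: 33.68 kHz, 40.56 kHz.
Within [6.6 kHz, 24.94 kHz]: 12.72 kHz, 15.12 kHz, 22 kHz, 24.4 kHz.

12.72 kHz, 15.12 kHz, 22 kHz, 24.4 kHz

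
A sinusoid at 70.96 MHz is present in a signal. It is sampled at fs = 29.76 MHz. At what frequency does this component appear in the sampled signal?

11.44 MHz

70.96 MHz mod fs = 11.44 MHz.
11.44 MHz ≤ fs/2 = 14.88 MHz, appears at 11.44 MHz.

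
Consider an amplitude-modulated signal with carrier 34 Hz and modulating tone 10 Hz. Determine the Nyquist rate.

88 Hz

AM sidebands sit at fc ± fm = 24 Hz and 44 Hz.
Highest-frequency component: 44 Hz.
Nyquist rate = 2 × 44 Hz = 88 Hz.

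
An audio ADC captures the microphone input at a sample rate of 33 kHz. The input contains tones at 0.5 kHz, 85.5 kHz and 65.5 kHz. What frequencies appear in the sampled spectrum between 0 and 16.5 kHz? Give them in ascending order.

0.5 kHz, 13.5 kHz

fs/2 = 16.5 kHz.
0.5 kHz ≤ fs/2 = 16.5 kHz, passes unchanged.
85.5 kHz mod fs = 19.5 kHz.
19.5 kHz > fs/2 = 16.5 kHz, folds to fs − 19.5 kHz = 13.5 kHz.
65.5 kHz mod fs = 32.5 kHz.
32.5 kHz > fs/2 = 16.5 kHz, folds to fs − 32.5 kHz = 0.5 kHz.
Distinct values: {0.5 kHz, 13.5 kHz}.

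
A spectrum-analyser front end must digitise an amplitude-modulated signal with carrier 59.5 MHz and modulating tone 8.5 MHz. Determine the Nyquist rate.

AM sidebands sit at fc ± fm = 51 MHz and 68 MHz.
Highest-frequency component: 68 MHz.
Nyquist rate = 2 × 68 MHz = 136 MHz.

136 MHz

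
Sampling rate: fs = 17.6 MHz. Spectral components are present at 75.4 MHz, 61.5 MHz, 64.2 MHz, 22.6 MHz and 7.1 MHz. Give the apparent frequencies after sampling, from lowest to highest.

fs/2 = 8.8 MHz.
75.4 MHz mod fs = 5 MHz.
5 MHz ≤ fs/2 = 8.8 MHz, appears at 5 MHz.
61.5 MHz mod fs = 8.7 MHz.
8.7 MHz ≤ fs/2 = 8.8 MHz, appears at 8.7 MHz.
64.2 MHz mod fs = 11.4 MHz.
11.4 MHz > fs/2 = 8.8 MHz, folds to fs − 11.4 MHz = 6.2 MHz.
22.6 MHz mod fs = 5 MHz.
5 MHz ≤ fs/2 = 8.8 MHz, appears at 5 MHz.
7.1 MHz ≤ fs/2 = 8.8 MHz, passes unchanged.
Distinct values: {5 MHz, 6.2 MHz, 7.1 MHz, 8.7 MHz}.

5 MHz, 6.2 MHz, 7.1 MHz, 8.7 MHz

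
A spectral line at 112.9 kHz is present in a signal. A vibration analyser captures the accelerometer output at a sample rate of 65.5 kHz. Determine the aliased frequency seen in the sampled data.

112.9 kHz mod fs = 47.4 kHz.
47.4 kHz > fs/2 = 32.75 kHz, folds to fs − 47.4 kHz = 18.1 kHz.

18.1 kHz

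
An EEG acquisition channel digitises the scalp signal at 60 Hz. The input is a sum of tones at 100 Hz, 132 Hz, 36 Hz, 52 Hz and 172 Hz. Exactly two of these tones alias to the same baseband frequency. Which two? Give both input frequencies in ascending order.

fs/2 = 30 Hz.
100 Hz mod fs = 40 Hz.
40 Hz > fs/2 = 30 Hz, folds to fs − 40 Hz = 20 Hz.
132 Hz mod fs = 12 Hz.
12 Hz ≤ fs/2 = 30 Hz, appears at 12 Hz.
36 Hz > fs/2 = 30 Hz, folds to fs − 36 Hz = 24 Hz.
52 Hz > fs/2 = 30 Hz, folds to fs − 52 Hz = 8 Hz.
172 Hz mod fs = 52 Hz.
52 Hz > fs/2 = 30 Hz, folds to fs − 52 Hz = 8 Hz.
52 Hz and 172 Hz both map to 8 Hz.

52 Hz, 172 Hz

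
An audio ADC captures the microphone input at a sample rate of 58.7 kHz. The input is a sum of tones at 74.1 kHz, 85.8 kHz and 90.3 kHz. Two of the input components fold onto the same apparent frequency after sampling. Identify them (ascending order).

fs/2 = 29.35 kHz.
74.1 kHz mod fs = 15.4 kHz.
15.4 kHz ≤ fs/2 = 29.35 kHz, appears at 15.4 kHz.
85.8 kHz mod fs = 27.1 kHz.
27.1 kHz ≤ fs/2 = 29.35 kHz, appears at 27.1 kHz.
90.3 kHz mod fs = 31.6 kHz.
31.6 kHz > fs/2 = 29.35 kHz, folds to fs − 31.6 kHz = 27.1 kHz.
85.8 kHz and 90.3 kHz both map to 27.1 kHz.

85.8 kHz, 90.3 kHz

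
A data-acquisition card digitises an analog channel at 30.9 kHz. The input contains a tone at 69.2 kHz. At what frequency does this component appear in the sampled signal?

69.2 kHz mod fs = 7.4 kHz.
7.4 kHz ≤ fs/2 = 15.45 kHz, appears at 7.4 kHz.

7.4 kHz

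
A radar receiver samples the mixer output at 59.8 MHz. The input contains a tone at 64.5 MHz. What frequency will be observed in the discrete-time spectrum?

4.7 MHz

64.5 MHz mod fs = 4.7 MHz.
4.7 MHz ≤ fs/2 = 29.9 MHz, appears at 4.7 MHz.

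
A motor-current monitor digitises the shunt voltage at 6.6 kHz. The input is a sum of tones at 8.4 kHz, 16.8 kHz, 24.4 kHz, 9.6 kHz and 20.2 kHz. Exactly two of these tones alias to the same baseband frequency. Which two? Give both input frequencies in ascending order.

fs/2 = 3.3 kHz.
8.4 kHz mod fs = 1.8 kHz.
1.8 kHz ≤ fs/2 = 3.3 kHz, appears at 1.8 kHz.
16.8 kHz mod fs = 3.6 kHz.
3.6 kHz > fs/2 = 3.3 kHz, folds to fs − 3.6 kHz = 3 kHz.
24.4 kHz mod fs = 4.6 kHz.
4.6 kHz > fs/2 = 3.3 kHz, folds to fs − 4.6 kHz = 2 kHz.
9.6 kHz mod fs = 3 kHz.
3 kHz ≤ fs/2 = 3.3 kHz, appears at 3 kHz.
20.2 kHz mod fs = 0.4 kHz.
0.4 kHz ≤ fs/2 = 3.3 kHz, appears at 0.4 kHz.
9.6 kHz and 16.8 kHz both map to 3 kHz.

9.6 kHz, 16.8 kHz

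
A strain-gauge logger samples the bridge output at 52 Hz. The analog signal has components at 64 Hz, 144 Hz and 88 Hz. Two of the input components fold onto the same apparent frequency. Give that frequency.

12 Hz

fs/2 = 26 Hz.
64 Hz mod fs = 12 Hz.
12 Hz ≤ fs/2 = 26 Hz, appears at 12 Hz.
144 Hz mod fs = 40 Hz.
40 Hz > fs/2 = 26 Hz, folds to fs − 40 Hz = 12 Hz.
88 Hz mod fs = 36 Hz.
36 Hz > fs/2 = 26 Hz, folds to fs − 36 Hz = 16 Hz.
64 Hz and 144 Hz both map to 12 Hz.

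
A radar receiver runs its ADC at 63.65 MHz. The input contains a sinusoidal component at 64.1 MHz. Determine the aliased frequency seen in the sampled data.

0.45 MHz

64.1 MHz mod fs = 0.45 MHz.
0.45 MHz ≤ fs/2 = 31.825 MHz, appears at 0.45 MHz.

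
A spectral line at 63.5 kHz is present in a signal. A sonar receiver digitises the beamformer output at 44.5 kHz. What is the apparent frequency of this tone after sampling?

19 kHz

63.5 kHz mod fs = 19 kHz.
19 kHz ≤ fs/2 = 22.25 kHz, appears at 19 kHz.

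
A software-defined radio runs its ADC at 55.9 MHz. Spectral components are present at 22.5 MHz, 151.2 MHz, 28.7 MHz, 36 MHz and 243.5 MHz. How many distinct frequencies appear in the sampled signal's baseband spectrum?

4

fs/2 = 27.95 MHz.
22.5 MHz ≤ fs/2 = 27.95 MHz, passes unchanged.
151.2 MHz mod fs = 39.4 MHz.
39.4 MHz > fs/2 = 27.95 MHz, folds to fs − 39.4 MHz = 16.5 MHz.
28.7 MHz > fs/2 = 27.95 MHz, folds to fs − 28.7 MHz = 27.2 MHz.
36 MHz > fs/2 = 27.95 MHz, folds to fs − 36 MHz = 19.9 MHz.
243.5 MHz mod fs = 19.9 MHz.
19.9 MHz ≤ fs/2 = 27.95 MHz, appears at 19.9 MHz.
Distinct values: {16.5 MHz, 19.9 MHz, 22.5 MHz, 27.2 MHz} → 4.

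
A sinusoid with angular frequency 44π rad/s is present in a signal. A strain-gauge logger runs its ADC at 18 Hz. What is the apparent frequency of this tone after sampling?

ω = 44π rad/s → f = ω/(2π) = 22 Hz.
22 Hz mod fs = 4 Hz.
4 Hz ≤ fs/2 = 9 Hz, appears at 4 Hz.

4 Hz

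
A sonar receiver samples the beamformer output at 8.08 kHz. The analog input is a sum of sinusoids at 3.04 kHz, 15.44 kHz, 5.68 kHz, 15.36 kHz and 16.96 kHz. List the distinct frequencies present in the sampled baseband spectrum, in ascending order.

0.72 kHz, 0.8 kHz, 2.4 kHz, 3.04 kHz

fs/2 = 4.04 kHz.
3.04 kHz ≤ fs/2 = 4.04 kHz, passes unchanged.
15.44 kHz mod fs = 7.36 kHz.
7.36 kHz > fs/2 = 4.04 kHz, folds to fs − 7.36 kHz = 0.72 kHz.
5.68 kHz > fs/2 = 4.04 kHz, folds to fs − 5.68 kHz = 2.4 kHz.
15.36 kHz mod fs = 7.28 kHz.
7.28 kHz > fs/2 = 4.04 kHz, folds to fs − 7.28 kHz = 0.8 kHz.
16.96 kHz mod fs = 0.8 kHz.
0.8 kHz ≤ fs/2 = 4.04 kHz, appears at 0.8 kHz.
Distinct values: {0.72 kHz, 0.8 kHz, 2.4 kHz, 3.04 kHz}.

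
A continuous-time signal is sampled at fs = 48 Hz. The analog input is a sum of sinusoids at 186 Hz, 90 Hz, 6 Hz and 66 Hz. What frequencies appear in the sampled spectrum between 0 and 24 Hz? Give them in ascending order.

6 Hz, 18 Hz

fs/2 = 24 Hz.
186 Hz mod fs = 42 Hz.
42 Hz > fs/2 = 24 Hz, folds to fs − 42 Hz = 6 Hz.
90 Hz mod fs = 42 Hz.
42 Hz > fs/2 = 24 Hz, folds to fs − 42 Hz = 6 Hz.
6 Hz ≤ fs/2 = 24 Hz, passes unchanged.
66 Hz mod fs = 18 Hz.
18 Hz ≤ fs/2 = 24 Hz, appears at 18 Hz.
Distinct values: {6 Hz, 18 Hz}.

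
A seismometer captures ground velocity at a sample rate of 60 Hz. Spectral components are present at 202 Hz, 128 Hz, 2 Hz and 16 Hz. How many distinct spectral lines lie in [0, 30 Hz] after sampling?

fs/2 = 30 Hz.
202 Hz mod fs = 22 Hz.
22 Hz ≤ fs/2 = 30 Hz, appears at 22 Hz.
128 Hz mod fs = 8 Hz.
8 Hz ≤ fs/2 = 30 Hz, appears at 8 Hz.
2 Hz ≤ fs/2 = 30 Hz, passes unchanged.
16 Hz ≤ fs/2 = 30 Hz, passes unchanged.
Distinct values: {2 Hz, 8 Hz, 16 Hz, 22 Hz} → 4.

4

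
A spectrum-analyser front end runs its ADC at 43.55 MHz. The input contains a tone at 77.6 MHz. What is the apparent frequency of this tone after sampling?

77.6 MHz mod fs = 34.05 MHz.
34.05 MHz > fs/2 = 21.775 MHz, folds to fs − 34.05 MHz = 9.5 MHz.

9.5 MHz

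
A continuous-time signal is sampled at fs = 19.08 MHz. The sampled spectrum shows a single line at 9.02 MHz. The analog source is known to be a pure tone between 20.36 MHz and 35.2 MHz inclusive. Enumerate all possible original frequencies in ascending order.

28.1 MHz, 29.14 MHz

Frequencies that alias to 9.02 MHz are k·fs ± 9.02 MHz for integer k ≥ 0.
k=0: 9.02 MHz.
k=1: 10.06 MHz, 28.1 MHz.
k=2: 29.14 MHz, 47.18 MHz.
k=3: 48.22 MHz, 66.26 MHz.
Within [20.36 MHz, 35.2 MHz]: 28.1 MHz, 29.14 MHz.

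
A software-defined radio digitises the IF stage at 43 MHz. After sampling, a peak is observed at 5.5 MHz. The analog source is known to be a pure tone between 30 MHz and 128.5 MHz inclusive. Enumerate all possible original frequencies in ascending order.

Frequencies that alias to 5.5 MHz are k·fs ± 5.5 MHz for integer k ≥ 0.
k=0: 5.5 MHz.
k=1: 37.5 MHz, 48.5 MHz.
k=2: 80.5 MHz, 91.5 MHz.
k=3: 123.5 MHz, 134.5 MHz.
k=4: 166.5 MHz, 177.5 MHz.
Within [30 MHz, 128.5 MHz]: 37.5 MHz, 48.5 MHz, 80.5 MHz, 91.5 MHz, 123.5 MHz.

37.5 MHz, 48.5 MHz, 80.5 MHz, 91.5 MHz, 123.5 MHz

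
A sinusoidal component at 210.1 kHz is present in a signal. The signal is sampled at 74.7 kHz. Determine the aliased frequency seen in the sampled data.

210.1 kHz mod fs = 60.7 kHz.
60.7 kHz > fs/2 = 37.35 kHz, folds to fs − 60.7 kHz = 14 kHz.

14 kHz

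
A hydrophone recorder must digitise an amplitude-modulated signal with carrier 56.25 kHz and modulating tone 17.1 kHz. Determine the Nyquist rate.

AM sidebands sit at fc ± fm = 39.15 kHz and 73.35 kHz.
Highest-frequency component: 73.35 kHz.
Nyquist rate = 2 × 73.35 kHz = 146.7 kHz.

146.7 kHz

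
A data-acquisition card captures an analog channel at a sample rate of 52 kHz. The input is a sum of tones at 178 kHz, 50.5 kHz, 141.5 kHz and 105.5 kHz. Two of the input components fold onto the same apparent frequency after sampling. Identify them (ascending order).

50.5 kHz, 105.5 kHz

fs/2 = 26 kHz.
178 kHz mod fs = 22 kHz.
22 kHz ≤ fs/2 = 26 kHz, appears at 22 kHz.
50.5 kHz > fs/2 = 26 kHz, folds to fs − 50.5 kHz = 1.5 kHz.
141.5 kHz mod fs = 37.5 kHz.
37.5 kHz > fs/2 = 26 kHz, folds to fs − 37.5 kHz = 14.5 kHz.
105.5 kHz mod fs = 1.5 kHz.
1.5 kHz ≤ fs/2 = 26 kHz, appears at 1.5 kHz.
50.5 kHz and 105.5 kHz both map to 1.5 kHz.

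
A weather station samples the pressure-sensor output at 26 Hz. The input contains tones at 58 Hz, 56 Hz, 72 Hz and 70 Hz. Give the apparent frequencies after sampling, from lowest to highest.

fs/2 = 13 Hz.
58 Hz mod fs = 6 Hz.
6 Hz ≤ fs/2 = 13 Hz, appears at 6 Hz.
56 Hz mod fs = 4 Hz.
4 Hz ≤ fs/2 = 13 Hz, appears at 4 Hz.
72 Hz mod fs = 20 Hz.
20 Hz > fs/2 = 13 Hz, folds to fs − 20 Hz = 6 Hz.
70 Hz mod fs = 18 Hz.
18 Hz > fs/2 = 13 Hz, folds to fs − 18 Hz = 8 Hz.
Distinct values: {4 Hz, 6 Hz, 8 Hz}.

4 Hz, 6 Hz, 8 Hz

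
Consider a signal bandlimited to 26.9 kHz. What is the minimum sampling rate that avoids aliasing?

Nyquist rate = 2 × 26.9 kHz = 53.8 kHz.

53.8 kHz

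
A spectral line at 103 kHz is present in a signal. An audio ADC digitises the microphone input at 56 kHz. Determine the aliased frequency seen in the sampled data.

9 kHz

103 kHz mod fs = 47 kHz.
47 kHz > fs/2 = 28 kHz, folds to fs − 47 kHz = 9 kHz.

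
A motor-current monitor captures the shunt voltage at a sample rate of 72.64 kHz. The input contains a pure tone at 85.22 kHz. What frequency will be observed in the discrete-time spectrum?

12.58 kHz

85.22 kHz mod fs = 12.58 kHz.
12.58 kHz ≤ fs/2 = 36.32 kHz, appears at 12.58 kHz.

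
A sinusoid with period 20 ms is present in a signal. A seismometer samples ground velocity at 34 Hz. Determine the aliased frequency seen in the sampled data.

T = 20 ms → f = 1/T = 50 Hz.
50 Hz mod fs = 16 Hz.
16 Hz ≤ fs/2 = 17 Hz, appears at 16 Hz.

16 Hz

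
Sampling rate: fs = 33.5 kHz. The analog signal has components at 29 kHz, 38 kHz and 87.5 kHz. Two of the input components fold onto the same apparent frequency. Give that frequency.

fs/2 = 16.75 kHz.
29 kHz > fs/2 = 16.75 kHz, folds to fs − 29 kHz = 4.5 kHz.
38 kHz mod fs = 4.5 kHz.
4.5 kHz ≤ fs/2 = 16.75 kHz, appears at 4.5 kHz.
87.5 kHz mod fs = 20.5 kHz.
20.5 kHz > fs/2 = 16.75 kHz, folds to fs − 20.5 kHz = 13 kHz.
29 kHz and 38 kHz both map to 4.5 kHz.

4.5 kHz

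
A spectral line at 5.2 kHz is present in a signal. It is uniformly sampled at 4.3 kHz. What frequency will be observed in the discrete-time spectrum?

5.2 kHz mod fs = 0.9 kHz.
0.9 kHz ≤ fs/2 = 2.15 kHz, appears at 0.9 kHz.

0.9 kHz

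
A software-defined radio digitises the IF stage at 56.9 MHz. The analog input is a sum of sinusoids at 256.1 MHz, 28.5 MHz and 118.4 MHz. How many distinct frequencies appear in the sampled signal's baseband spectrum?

fs/2 = 28.45 MHz.
256.1 MHz mod fs = 28.5 MHz.
28.5 MHz > fs/2 = 28.45 MHz, folds to fs − 28.5 MHz = 28.4 MHz.
28.5 MHz > fs/2 = 28.45 MHz, folds to fs − 28.5 MHz = 28.4 MHz.
118.4 MHz mod fs = 4.6 MHz.
4.6 MHz ≤ fs/2 = 28.45 MHz, appears at 4.6 MHz.
Distinct values: {4.6 MHz, 28.4 MHz} → 2.

2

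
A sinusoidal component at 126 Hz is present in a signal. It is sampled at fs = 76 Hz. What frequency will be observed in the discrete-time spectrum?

26 Hz

126 Hz mod fs = 50 Hz.
50 Hz > fs/2 = 38 Hz, folds to fs − 50 Hz = 26 Hz.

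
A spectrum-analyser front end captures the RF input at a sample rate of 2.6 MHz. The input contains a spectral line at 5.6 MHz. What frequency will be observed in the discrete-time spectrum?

5.6 MHz mod fs = 0.4 MHz.
0.4 MHz ≤ fs/2 = 1.3 MHz, appears at 0.4 MHz.

0.4 MHz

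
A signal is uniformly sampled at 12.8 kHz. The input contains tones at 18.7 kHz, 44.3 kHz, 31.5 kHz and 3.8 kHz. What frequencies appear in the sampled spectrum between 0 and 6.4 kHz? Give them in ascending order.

3.8 kHz, 5.9 kHz

fs/2 = 6.4 kHz.
18.7 kHz mod fs = 5.9 kHz.
5.9 kHz ≤ fs/2 = 6.4 kHz, appears at 5.9 kHz.
44.3 kHz mod fs = 5.9 kHz.
5.9 kHz ≤ fs/2 = 6.4 kHz, appears at 5.9 kHz.
31.5 kHz mod fs = 5.9 kHz.
5.9 kHz ≤ fs/2 = 6.4 kHz, appears at 5.9 kHz.
3.8 kHz ≤ fs/2 = 6.4 kHz, passes unchanged.
Distinct values: {3.8 kHz, 5.9 kHz}.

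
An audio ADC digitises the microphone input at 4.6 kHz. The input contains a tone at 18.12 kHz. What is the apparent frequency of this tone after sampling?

18.12 kHz mod fs = 4.32 kHz.
4.32 kHz > fs/2 = 2.3 kHz, folds to fs − 4.32 kHz = 0.28 kHz.

0.28 kHz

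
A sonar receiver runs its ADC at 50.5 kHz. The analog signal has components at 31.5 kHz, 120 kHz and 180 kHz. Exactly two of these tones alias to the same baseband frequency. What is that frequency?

fs/2 = 25.25 kHz.
31.5 kHz > fs/2 = 25.25 kHz, folds to fs − 31.5 kHz = 19 kHz.
120 kHz mod fs = 19 kHz.
19 kHz ≤ fs/2 = 25.25 kHz, appears at 19 kHz.
180 kHz mod fs = 28.5 kHz.
28.5 kHz > fs/2 = 25.25 kHz, folds to fs − 28.5 kHz = 22 kHz.
31.5 kHz and 120 kHz both map to 19 kHz.

19 kHz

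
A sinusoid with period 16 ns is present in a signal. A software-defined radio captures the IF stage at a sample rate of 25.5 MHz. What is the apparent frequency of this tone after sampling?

11.5 MHz

T = 16 ns → f = 1/T = 62.5 MHz.
62.5 MHz mod fs = 11.5 MHz.
11.5 MHz ≤ fs/2 = 12.75 MHz, appears at 11.5 MHz.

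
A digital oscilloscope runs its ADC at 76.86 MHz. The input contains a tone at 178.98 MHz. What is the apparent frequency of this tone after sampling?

178.98 MHz mod fs = 25.26 MHz.
25.26 MHz ≤ fs/2 = 38.43 MHz, appears at 25.26 MHz.

25.26 MHz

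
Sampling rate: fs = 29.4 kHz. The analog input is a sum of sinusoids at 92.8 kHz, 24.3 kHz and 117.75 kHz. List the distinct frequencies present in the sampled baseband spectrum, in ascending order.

0.15 kHz, 4.6 kHz, 5.1 kHz

fs/2 = 14.7 kHz.
92.8 kHz mod fs = 4.6 kHz.
4.6 kHz ≤ fs/2 = 14.7 kHz, appears at 4.6 kHz.
24.3 kHz > fs/2 = 14.7 kHz, folds to fs − 24.3 kHz = 5.1 kHz.
117.75 kHz mod fs = 0.15 kHz.
0.15 kHz ≤ fs/2 = 14.7 kHz, appears at 0.15 kHz.
Distinct values: {0.15 kHz, 4.6 kHz, 5.1 kHz}.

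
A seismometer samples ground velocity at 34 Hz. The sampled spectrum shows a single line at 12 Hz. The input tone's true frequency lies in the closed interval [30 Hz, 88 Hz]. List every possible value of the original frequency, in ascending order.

Frequencies that alias to 12 Hz are k·fs ± 12 Hz for integer k ≥ 0.
k=0: 12 Hz.
k=1: 22 Hz, 46 Hz.
k=2: 56 Hz, 80 Hz.
k=3: 90 Hz, 114 Hz.
Within [30 Hz, 88 Hz]: 46 Hz, 56 Hz, 80 Hz.

46 Hz, 56 Hz, 80 Hz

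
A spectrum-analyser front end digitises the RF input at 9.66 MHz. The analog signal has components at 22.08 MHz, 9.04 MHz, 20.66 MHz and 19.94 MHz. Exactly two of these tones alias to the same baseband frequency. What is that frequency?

fs/2 = 4.83 MHz.
22.08 MHz mod fs = 2.76 MHz.
2.76 MHz ≤ fs/2 = 4.83 MHz, appears at 2.76 MHz.
9.04 MHz > fs/2 = 4.83 MHz, folds to fs − 9.04 MHz = 0.62 MHz.
20.66 MHz mod fs = 1.34 MHz.
1.34 MHz ≤ fs/2 = 4.83 MHz, appears at 1.34 MHz.
19.94 MHz mod fs = 0.62 MHz.
0.62 MHz ≤ fs/2 = 4.83 MHz, appears at 0.62 MHz.
9.04 MHz and 19.94 MHz both map to 0.62 MHz.

0.62 MHz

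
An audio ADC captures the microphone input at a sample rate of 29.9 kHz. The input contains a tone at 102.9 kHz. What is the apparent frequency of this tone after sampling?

102.9 kHz mod fs = 13.2 kHz.
13.2 kHz ≤ fs/2 = 14.95 kHz, appears at 13.2 kHz.

13.2 kHz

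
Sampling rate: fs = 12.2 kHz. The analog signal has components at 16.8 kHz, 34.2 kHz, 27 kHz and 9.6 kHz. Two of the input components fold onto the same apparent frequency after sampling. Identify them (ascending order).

fs/2 = 6.1 kHz.
16.8 kHz mod fs = 4.6 kHz.
4.6 kHz ≤ fs/2 = 6.1 kHz, appears at 4.6 kHz.
34.2 kHz mod fs = 9.8 kHz.
9.8 kHz > fs/2 = 6.1 kHz, folds to fs − 9.8 kHz = 2.4 kHz.
27 kHz mod fs = 2.6 kHz.
2.6 kHz ≤ fs/2 = 6.1 kHz, appears at 2.6 kHz.
9.6 kHz > fs/2 = 6.1 kHz, folds to fs − 9.6 kHz = 2.6 kHz.
9.6 kHz and 27 kHz both map to 2.6 kHz.

9.6 kHz, 27 kHz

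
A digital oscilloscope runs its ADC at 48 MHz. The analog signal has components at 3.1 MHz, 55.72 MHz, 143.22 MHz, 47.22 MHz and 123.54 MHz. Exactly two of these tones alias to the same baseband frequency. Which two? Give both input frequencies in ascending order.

fs/2 = 24 MHz.
3.1 MHz ≤ fs/2 = 24 MHz, passes unchanged.
55.72 MHz mod fs = 7.72 MHz.
7.72 MHz ≤ fs/2 = 24 MHz, appears at 7.72 MHz.
143.22 MHz mod fs = 47.22 MHz.
47.22 MHz > fs/2 = 24 MHz, folds to fs − 47.22 MHz = 0.78 MHz.
47.22 MHz > fs/2 = 24 MHz, folds to fs − 47.22 MHz = 0.78 MHz.
123.54 MHz mod fs = 27.54 MHz.
27.54 MHz > fs/2 = 24 MHz, folds to fs − 27.54 MHz = 20.46 MHz.
47.22 MHz and 143.22 MHz both map to 0.78 MHz.

47.22 MHz, 143.22 MHz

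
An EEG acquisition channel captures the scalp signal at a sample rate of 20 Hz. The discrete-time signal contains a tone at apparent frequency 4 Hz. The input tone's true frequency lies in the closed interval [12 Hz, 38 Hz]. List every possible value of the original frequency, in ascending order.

Frequencies that alias to 4 Hz are k·fs ± 4 Hz for integer k ≥ 0.
k=0: 4 Hz.
k=1: 16 Hz, 24 Hz.
k=2: 36 Hz, 44 Hz.
k=3: 56 Hz, 64 Hz.
Within [12 Hz, 38 Hz]: 16 Hz, 24 Hz, 36 Hz.

16 Hz, 24 Hz, 36 Hz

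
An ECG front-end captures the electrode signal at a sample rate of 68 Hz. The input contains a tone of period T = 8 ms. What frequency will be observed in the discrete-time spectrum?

11 Hz

T = 8 ms → f = 1/T = 125 Hz.
125 Hz mod fs = 57 Hz.
57 Hz > fs/2 = 34 Hz, folds to fs − 57 Hz = 11 Hz.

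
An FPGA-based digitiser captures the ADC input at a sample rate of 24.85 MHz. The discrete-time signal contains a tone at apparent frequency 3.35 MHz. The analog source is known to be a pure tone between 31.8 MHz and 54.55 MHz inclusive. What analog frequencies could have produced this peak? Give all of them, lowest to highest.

46.35 MHz, 53.05 MHz

Frequencies that alias to 3.35 MHz are k·fs ± 3.35 MHz for integer k ≥ 0.
k=0: 3.35 MHz.
k=1: 21.5 MHz, 28.2 MHz.
k=2: 46.35 MHz, 53.05 MHz.
k=3: 71.2 MHz, 77.9 MHz.
Within [31.8 MHz, 54.55 MHz]: 46.35 MHz, 53.05 MHz.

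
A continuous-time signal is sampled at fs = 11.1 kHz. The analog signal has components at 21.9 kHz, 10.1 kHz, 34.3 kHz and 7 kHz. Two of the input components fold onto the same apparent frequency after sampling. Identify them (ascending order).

fs/2 = 5.55 kHz.
21.9 kHz mod fs = 10.8 kHz.
10.8 kHz > fs/2 = 5.55 kHz, folds to fs − 10.8 kHz = 0.3 kHz.
10.1 kHz > fs/2 = 5.55 kHz, folds to fs − 10.1 kHz = 1 kHz.
34.3 kHz mod fs = 1 kHz.
1 kHz ≤ fs/2 = 5.55 kHz, appears at 1 kHz.
7 kHz > fs/2 = 5.55 kHz, folds to fs − 7 kHz = 4.1 kHz.
10.1 kHz and 34.3 kHz both map to 1 kHz.

10.1 kHz, 34.3 kHz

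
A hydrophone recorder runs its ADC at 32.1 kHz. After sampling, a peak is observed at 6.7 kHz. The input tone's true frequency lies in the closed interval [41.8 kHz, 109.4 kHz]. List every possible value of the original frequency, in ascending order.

57.5 kHz, 70.9 kHz, 89.6 kHz, 103 kHz

Frequencies that alias to 6.7 kHz are k·fs ± 6.7 kHz for integer k ≥ 0.
k=0: 6.7 kHz.
k=1: 25.4 kHz, 38.8 kHz.
k=2: 57.5 kHz, 70.9 kHz.
k=3: 89.6 kHz, 103 kHz.
k=4: 121.7 kHz, 135.1 kHz.
Within [41.8 kHz, 109.4 kHz]: 57.5 kHz, 70.9 kHz, 89.6 kHz, 103 kHz.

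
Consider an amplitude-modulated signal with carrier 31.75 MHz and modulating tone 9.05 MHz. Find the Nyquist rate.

81.6 MHz

AM sidebands sit at fc ± fm = 22.7 MHz and 40.8 MHz.
Highest-frequency component: 40.8 MHz.
Nyquist rate = 2 × 40.8 MHz = 81.6 MHz.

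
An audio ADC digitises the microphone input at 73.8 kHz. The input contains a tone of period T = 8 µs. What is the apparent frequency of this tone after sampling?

22.6 kHz

T = 8 µs → f = 1/T = 125 kHz.
125 kHz mod fs = 51.2 kHz.
51.2 kHz > fs/2 = 36.9 kHz, folds to fs − 51.2 kHz = 22.6 kHz.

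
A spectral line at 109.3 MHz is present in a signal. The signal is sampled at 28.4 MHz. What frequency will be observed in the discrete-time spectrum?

4.3 MHz

109.3 MHz mod fs = 24.1 MHz.
24.1 MHz > fs/2 = 14.2 MHz, folds to fs − 24.1 MHz = 4.3 MHz.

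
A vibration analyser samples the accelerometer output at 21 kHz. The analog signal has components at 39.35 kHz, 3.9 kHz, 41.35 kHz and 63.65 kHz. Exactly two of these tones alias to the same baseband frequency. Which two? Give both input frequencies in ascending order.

41.35 kHz, 63.65 kHz

fs/2 = 10.5 kHz.
39.35 kHz mod fs = 18.35 kHz.
18.35 kHz > fs/2 = 10.5 kHz, folds to fs − 18.35 kHz = 2.65 kHz.
3.9 kHz ≤ fs/2 = 10.5 kHz, passes unchanged.
41.35 kHz mod fs = 20.35 kHz.
20.35 kHz > fs/2 = 10.5 kHz, folds to fs − 20.35 kHz = 0.65 kHz.
63.65 kHz mod fs = 0.65 kHz.
0.65 kHz ≤ fs/2 = 10.5 kHz, appears at 0.65 kHz.
41.35 kHz and 63.65 kHz both map to 0.65 kHz.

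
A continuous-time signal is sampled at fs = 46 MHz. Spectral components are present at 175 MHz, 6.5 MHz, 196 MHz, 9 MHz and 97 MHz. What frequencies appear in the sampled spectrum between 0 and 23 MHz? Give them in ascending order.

5 MHz, 6.5 MHz, 9 MHz, 12 MHz

fs/2 = 23 MHz.
175 MHz mod fs = 37 MHz.
37 MHz > fs/2 = 23 MHz, folds to fs − 37 MHz = 9 MHz.
6.5 MHz ≤ fs/2 = 23 MHz, passes unchanged.
196 MHz mod fs = 12 MHz.
12 MHz ≤ fs/2 = 23 MHz, appears at 12 MHz.
9 MHz ≤ fs/2 = 23 MHz, passes unchanged.
97 MHz mod fs = 5 MHz.
5 MHz ≤ fs/2 = 23 MHz, appears at 5 MHz.
Distinct values: {5 MHz, 6.5 MHz, 9 MHz, 12 MHz}.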